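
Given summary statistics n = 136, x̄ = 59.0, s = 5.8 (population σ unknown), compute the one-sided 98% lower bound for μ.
μ ≥ 57.97

Lower bound (one-sided):
t* = 2.074 (one-sided for 98%)
Lower bound = x̄ - t* · s/√n = 59.0 - 2.074 · 5.8/√136 = 57.97

We are 98% confident that μ ≥ 57.97.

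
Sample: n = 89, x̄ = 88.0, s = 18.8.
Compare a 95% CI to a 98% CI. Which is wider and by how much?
98% CI is wider by 1.52

df = 88
95% CI: t* = 1.987, (84.04, 91.96), width = 2 · t* · s/√n = 7.92
98% CI: t* = 2.369, (83.28, 92.72), width = 2 · t* · s/√n = 9.44

The 98% CI is wider by 9.44 - 7.92 = 1.52.
Higher confidence requires a wider interval.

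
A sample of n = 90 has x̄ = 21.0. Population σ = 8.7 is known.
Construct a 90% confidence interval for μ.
(19.49, 22.51)

z-interval (σ known):
z* = 1.645 for 90% confidence

Margin of error = z* · σ/√n = 1.645 · 8.7/√90 = 1.51

CI: (21.0 - 1.51, 21.0 + 1.51) = (19.49, 22.51)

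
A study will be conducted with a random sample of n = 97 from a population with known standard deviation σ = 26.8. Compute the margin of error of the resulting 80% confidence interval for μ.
Margin of error = 3.49

Margin of error = z* · σ/√n
= 1.282 · 26.8/√97
= 1.282 · 26.8/9.8489
= 3.49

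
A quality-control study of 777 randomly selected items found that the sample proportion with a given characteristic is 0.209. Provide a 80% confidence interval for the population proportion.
(0.190, 0.228)

Proportion CI:
SE = √(p̂(1-p̂)/n) = √(0.209 · 0.791 / 777) = 0.01459

z* = 1.282
Margin = z* · SE = 1.282 · 0.01459 = 0.0187

CI: 0.209 ± 0.0187 = (0.190, 0.228)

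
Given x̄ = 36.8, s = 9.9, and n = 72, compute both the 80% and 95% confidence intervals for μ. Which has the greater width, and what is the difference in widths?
95% CI is wider by 1.63

df = 71
80% CI: t* = 1.294, (35.29, 38.31), width = 2 · t* · s/√n = 3.02
95% CI: t* = 1.994, (34.47, 39.13), width = 2 · t* · s/√n = 4.65

The 95% CI is wider by 4.65 - 3.02 = 1.63.
Higher confidence requires a wider interval.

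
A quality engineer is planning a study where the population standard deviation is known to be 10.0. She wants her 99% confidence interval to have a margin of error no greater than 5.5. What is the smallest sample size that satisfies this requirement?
n ≥ 22

For margin E ≤ 5.5:
n ≥ (z* · σ / E)²
n ≥ (2.576 · 10.0 / 5.5)²
n ≥ 21.94

Minimum n = 22 (rounding up)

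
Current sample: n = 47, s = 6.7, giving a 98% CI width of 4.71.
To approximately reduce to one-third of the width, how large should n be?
n ≈ 423

CI width ∝ 1/√n
To reduce width by factor 3, need √n to grow by 3 → need 3² = 9 times as many samples.

Current: n = 47, width = 4.71
New: n = 423, width ≈ 1.52

Width reduced by factor of 4.71/1.52 = 3.10.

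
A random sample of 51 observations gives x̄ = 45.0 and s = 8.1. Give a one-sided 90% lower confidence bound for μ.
μ ≥ 43.53

Lower bound (one-sided):
t* = 1.299 (one-sided for 90%)
Lower bound = x̄ - t* · s/√n = 45.0 - 1.299 · 8.1/√51 = 43.53

We are 90% confident that μ ≥ 43.53.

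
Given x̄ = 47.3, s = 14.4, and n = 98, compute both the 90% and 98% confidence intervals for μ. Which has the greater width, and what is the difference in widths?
98% CI is wider by 2.05

df = 97
90% CI: t* = 1.661, (44.88, 49.72), width = 2 · t* · s/√n = 4.83
98% CI: t* = 2.365, (43.86, 50.74), width = 2 · t* · s/√n = 6.88

The 98% CI is wider by 6.88 - 4.83 = 2.05.
Higher confidence requires a wider interval.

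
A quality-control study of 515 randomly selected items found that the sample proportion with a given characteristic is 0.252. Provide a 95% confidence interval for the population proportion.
(0.215, 0.289)

Proportion CI:
SE = √(p̂(1-p̂)/n) = √(0.252 · 0.748 / 515) = 0.01913

z* = 1.960
Margin = z* · SE = 1.960 · 0.01913 = 0.0375

CI: 0.252 ± 0.0375 = (0.215, 0.289)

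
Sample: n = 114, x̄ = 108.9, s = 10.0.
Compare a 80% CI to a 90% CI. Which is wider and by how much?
90% CI is wider by 0.70

df = 113
80% CI: t* = 1.289, (107.69, 110.11), width = 2 · t* · s/√n = 2.41
90% CI: t* = 1.658, (107.35, 110.45), width = 2 · t* · s/√n = 3.11

The 90% CI is wider by 3.11 - 2.41 = 0.70.
Higher confidence requires a wider interval.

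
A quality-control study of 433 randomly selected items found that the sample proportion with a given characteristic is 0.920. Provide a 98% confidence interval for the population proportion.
(0.890, 0.950)

Proportion CI:
SE = √(p̂(1-p̂)/n) = √(0.920 · 0.080 / 433) = 0.01304

z* = 2.326
Margin = z* · SE = 2.326 · 0.01304 = 0.0303

CI: 0.920 ± 0.0303 = (0.890, 0.950)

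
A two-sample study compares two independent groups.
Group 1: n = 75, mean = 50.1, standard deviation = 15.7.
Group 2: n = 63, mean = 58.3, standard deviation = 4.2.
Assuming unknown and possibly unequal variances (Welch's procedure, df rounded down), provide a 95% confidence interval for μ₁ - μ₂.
(-11.95, -4.45)

Difference: x̄₁ - x̄₂ = -8.20
SE = √(s₁²/n₁ + s₂²/n₂) = √(15.7²/75 + 4.2²/63) = 1.8885
df = 86.40 → 86 (Welch–Satterthwaite, rounded down)
t* = 1.988

CI: -8.20 ± 1.988 · 1.8885 = -8.20 ± 3.75 = (-11.95, -4.45)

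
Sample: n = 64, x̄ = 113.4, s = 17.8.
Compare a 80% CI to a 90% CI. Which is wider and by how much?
90% CI is wider by 1.67

df = 63
80% CI: t* = 1.295, (110.52, 116.28), width = 2 · t* · s/√n = 5.76
90% CI: t* = 1.669, (109.69, 117.11), width = 2 · t* · s/√n = 7.43

The 90% CI is wider by 7.43 - 5.76 = 1.67.
Higher confidence requires a wider interval.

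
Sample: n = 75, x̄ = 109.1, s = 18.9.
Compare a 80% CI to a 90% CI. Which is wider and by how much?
90% CI is wider by 1.63

df = 74
80% CI: t* = 1.293, (106.28, 111.92), width = 2 · t* · s/√n = 5.64
90% CI: t* = 1.666, (105.46, 112.74), width = 2 · t* · s/√n = 7.27

The 90% CI is wider by 7.27 - 5.64 = 1.63.
Higher confidence requires a wider interval.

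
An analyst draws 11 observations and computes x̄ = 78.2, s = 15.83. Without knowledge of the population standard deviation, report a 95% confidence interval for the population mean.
(67.57, 88.83)

t-interval (σ unknown):
df = n - 1 = 10
t* = 2.228 for 95% confidence

Margin of error = t* · s/√n = 2.228 · 15.83/√11 = 10.63

CI: (67.57, 88.83)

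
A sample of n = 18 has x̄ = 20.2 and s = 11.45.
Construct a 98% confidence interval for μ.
(13.27, 27.13)

t-interval (σ unknown):
df = n - 1 = 17
t* = 2.567 for 98% confidence

Margin of error = t* · s/√n = 2.567 · 11.45/√18 = 6.93

CI: (13.27, 27.13)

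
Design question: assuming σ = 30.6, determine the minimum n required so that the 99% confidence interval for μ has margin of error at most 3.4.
n ≥ 538

For margin E ≤ 3.4:
n ≥ (z* · σ / E)²
n ≥ (2.576 · 30.6 / 3.4)²
n ≥ 537.50

Minimum n = 538 (rounding up)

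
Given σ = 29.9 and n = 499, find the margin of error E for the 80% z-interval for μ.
Margin of error = 1.72

Margin of error = z* · σ/√n
= 1.282 · 29.9/√499
= 1.282 · 29.9/22.3383
= 1.72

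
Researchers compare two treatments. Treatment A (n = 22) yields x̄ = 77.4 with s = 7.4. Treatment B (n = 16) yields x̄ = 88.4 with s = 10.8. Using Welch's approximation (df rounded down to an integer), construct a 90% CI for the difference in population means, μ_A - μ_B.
(-16.35, -5.65)

Difference: x̄₁ - x̄₂ = -11.00
SE = √(s₁²/n₁ + s₂²/n₂) = √(7.4²/22 + 10.8²/16) = 3.1272
df = 24.92 → 24 (Welch–Satterthwaite, rounded down)
t* = 1.711

CI: -11.00 ± 1.711 · 3.1272 = -11.00 ± 5.35 = (-16.35, -5.65)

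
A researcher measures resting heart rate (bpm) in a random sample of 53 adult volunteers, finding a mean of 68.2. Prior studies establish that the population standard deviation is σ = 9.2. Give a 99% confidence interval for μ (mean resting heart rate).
(64.94, 71.46)

z-interval (σ known):
z* = 2.576 for 99% confidence

Margin of error = z* · σ/√n = 2.576 · 9.2/√53 = 3.26

CI: (68.2 - 3.26, 68.2 + 3.26) = (64.94, 71.46)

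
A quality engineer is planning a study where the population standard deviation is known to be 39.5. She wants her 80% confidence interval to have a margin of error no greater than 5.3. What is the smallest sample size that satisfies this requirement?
n ≥ 92

For margin E ≤ 5.3:
n ≥ (z* · σ / E)²
n ≥ (1.282 · 39.5 / 5.3)²
n ≥ 91.29

Minimum n = 92 (rounding up)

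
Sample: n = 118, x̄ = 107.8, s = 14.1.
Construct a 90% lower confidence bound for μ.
μ ≥ 106.13

Lower bound (one-sided):
t* = 1.289 (one-sided for 90%)
Lower bound = x̄ - t* · s/√n = 107.8 - 1.289 · 14.1/√118 = 106.13

We are 90% confident that μ ≥ 106.13.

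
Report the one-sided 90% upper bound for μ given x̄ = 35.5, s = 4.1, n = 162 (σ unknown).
μ ≤ 35.91

Upper bound (one-sided):
t* = 1.287 (one-sided for 90%)
Upper bound = x̄ + t* · s/√n = 35.5 + 1.287 · 4.1/√162 = 35.91

We are 90% confident that μ ≤ 35.91.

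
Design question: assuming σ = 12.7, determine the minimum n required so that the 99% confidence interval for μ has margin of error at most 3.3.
n ≥ 99

For margin E ≤ 3.3:
n ≥ (z* · σ / E)²
n ≥ (2.576 · 12.7 / 3.3)²
n ≥ 98.28

Minimum n = 99 (rounding up)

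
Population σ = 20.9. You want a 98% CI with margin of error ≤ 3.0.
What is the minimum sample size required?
n ≥ 263

For margin E ≤ 3.0:
n ≥ (z* · σ / E)²
n ≥ (2.326 · 20.9 / 3.0)²
n ≥ 262.58

Minimum n = 263 (rounding up)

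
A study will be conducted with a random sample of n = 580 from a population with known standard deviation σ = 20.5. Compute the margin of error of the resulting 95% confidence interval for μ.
Margin of error = 1.67

Margin of error = z* · σ/√n
= 1.960 · 20.5/√580
= 1.960 · 20.5/24.0832
= 1.67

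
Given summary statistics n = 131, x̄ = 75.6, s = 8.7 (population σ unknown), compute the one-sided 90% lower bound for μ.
μ ≥ 74.62

Lower bound (one-sided):
t* = 1.288 (one-sided for 90%)
Lower bound = x̄ - t* · s/√n = 75.6 - 1.288 · 8.7/√131 = 74.62

We are 90% confident that μ ≥ 74.62.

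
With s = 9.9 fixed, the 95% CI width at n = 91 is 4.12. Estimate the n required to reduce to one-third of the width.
n ≈ 819

CI width ∝ 1/√n
To reduce width by factor 3, need √n to grow by 3 → need 3² = 9 times as many samples.

Current: n = 91, width = 4.12
New: n = 819, width ≈ 1.36

Width reduced by factor of 4.12/1.36 = 3.03.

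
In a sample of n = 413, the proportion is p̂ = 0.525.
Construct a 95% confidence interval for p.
(0.477, 0.573)

Proportion CI:
SE = √(p̂(1-p̂)/n) = √(0.525 · 0.475 / 413) = 0.02457

z* = 1.960
Margin = z* · SE = 1.960 · 0.02457 = 0.0482

CI: 0.525 ± 0.0482 = (0.477, 0.573)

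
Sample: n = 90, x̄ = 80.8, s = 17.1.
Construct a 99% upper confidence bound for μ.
μ ≤ 85.07

Upper bound (one-sided):
t* = 2.369 (one-sided for 99%)
Upper bound = x̄ + t* · s/√n = 80.8 + 2.369 · 17.1/√90 = 85.07

We are 99% confident that μ ≤ 85.07.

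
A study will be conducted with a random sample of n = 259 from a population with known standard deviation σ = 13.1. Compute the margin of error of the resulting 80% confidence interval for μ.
Margin of error = 1.04

Margin of error = z* · σ/√n
= 1.282 · 13.1/√259
= 1.282 · 13.1/16.0935
= 1.04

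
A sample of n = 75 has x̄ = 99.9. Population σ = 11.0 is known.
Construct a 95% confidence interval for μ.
(97.41, 102.39)

z-interval (σ known):
z* = 1.960 for 95% confidence

Margin of error = z* · σ/√n = 1.960 · 11.0/√75 = 2.49

CI: (99.9 - 2.49, 99.9 + 2.49) = (97.41, 102.39)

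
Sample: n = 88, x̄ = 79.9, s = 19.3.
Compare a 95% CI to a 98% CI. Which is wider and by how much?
98% CI is wider by 1.57

df = 87
95% CI: t* = 1.988, (75.81, 83.99), width = 2 · t* · s/√n = 8.18
98% CI: t* = 2.370, (75.02, 84.78), width = 2 · t* · s/√n = 9.75

The 98% CI is wider by 9.75 - 8.18 = 1.57.
Higher confidence requires a wider interval.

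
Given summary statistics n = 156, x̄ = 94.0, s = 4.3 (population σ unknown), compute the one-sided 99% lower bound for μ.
μ ≥ 93.19

Lower bound (one-sided):
t* = 2.351 (one-sided for 99%)
Lower bound = x̄ - t* · s/√n = 94.0 - 2.351 · 4.3/√156 = 93.19

We are 99% confident that μ ≥ 93.19.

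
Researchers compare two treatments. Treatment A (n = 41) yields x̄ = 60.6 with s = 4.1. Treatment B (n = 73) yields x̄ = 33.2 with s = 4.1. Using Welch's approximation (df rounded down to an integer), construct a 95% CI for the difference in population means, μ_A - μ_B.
(25.81, 28.99)

Difference: x̄₁ - x̄₂ = 27.40
SE = √(s₁²/n₁ + s₂²/n₂) = √(4.1²/41 + 4.1²/73) = 0.8002
df = 83.00 → 83 (Welch–Satterthwaite, rounded down)
t* = 1.989

CI: 27.40 ± 1.989 · 0.8002 = 27.40 ± 1.59 = (25.81, 28.99)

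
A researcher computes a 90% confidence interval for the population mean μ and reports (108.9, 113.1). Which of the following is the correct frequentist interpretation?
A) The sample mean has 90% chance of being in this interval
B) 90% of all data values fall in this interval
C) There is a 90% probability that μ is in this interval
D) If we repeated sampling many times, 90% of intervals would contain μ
D

A) Wrong — x̄ is observed and sits in the interval by construction.
B) Wrong — a CI is about the parameter μ, not individual data values.
C) Wrong — μ is fixed; the randomness lives in the interval, not in μ.
D) Correct — this is the frequentist long-run coverage interpretation.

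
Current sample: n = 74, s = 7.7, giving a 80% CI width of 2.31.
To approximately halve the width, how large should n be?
n ≈ 296

CI width ∝ 1/√n
To reduce width by factor 2, need √n to grow by 2 → need 2² = 4 times as many samples.

Current: n = 74, width = 2.31
New: n = 296, width ≈ 1.15

Width reduced by factor of 2.31/1.15 = 2.01.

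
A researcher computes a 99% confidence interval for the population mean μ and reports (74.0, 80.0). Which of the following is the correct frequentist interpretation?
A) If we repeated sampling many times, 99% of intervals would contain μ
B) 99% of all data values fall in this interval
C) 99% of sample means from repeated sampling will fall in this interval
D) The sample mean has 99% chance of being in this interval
A

A) Correct — this is the frequentist long-run coverage interpretation.
B) Wrong — a CI is about the parameter μ, not individual data values.
C) Wrong — coverage applies to intervals containing μ, not to future x̄ values.
D) Wrong — x̄ is observed and sits in the interval by construction.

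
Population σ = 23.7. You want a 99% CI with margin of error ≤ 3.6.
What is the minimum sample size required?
n ≥ 288

For margin E ≤ 3.6:
n ≥ (z* · σ / E)²
n ≥ (2.576 · 23.7 / 3.6)²
n ≥ 287.60

Minimum n = 288 (rounding up)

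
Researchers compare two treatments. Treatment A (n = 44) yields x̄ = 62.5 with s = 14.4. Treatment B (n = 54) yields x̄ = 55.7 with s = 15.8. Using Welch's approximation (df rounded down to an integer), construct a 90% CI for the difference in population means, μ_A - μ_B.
(1.72, 11.88)

Difference: x̄₁ - x̄₂ = 6.80
SE = √(s₁²/n₁ + s₂²/n₂) = √(14.4²/44 + 15.8²/54) = 3.0554
df = 94.76 → 94 (Welch–Satterthwaite, rounded down)
t* = 1.661

CI: 6.80 ± 1.661 · 3.0554 = 6.80 ± 5.08 = (1.72, 11.88)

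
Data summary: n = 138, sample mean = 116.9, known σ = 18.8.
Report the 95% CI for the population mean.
(113.76, 120.04)

z-interval (σ known):
z* = 1.960 for 95% confidence

Margin of error = z* · σ/√n = 1.960 · 18.8/√138 = 3.14

CI: (116.9 - 3.14, 116.9 + 3.14) = (113.76, 120.04)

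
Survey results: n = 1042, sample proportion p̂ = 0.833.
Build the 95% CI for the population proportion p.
(0.810, 0.856)

Proportion CI:
SE = √(p̂(1-p̂)/n) = √(0.833 · 0.167 / 1042) = 0.01155

z* = 1.960
Margin = z* · SE = 1.960 · 0.01155 = 0.0226

CI: 0.833 ± 0.0226 = (0.810, 0.856)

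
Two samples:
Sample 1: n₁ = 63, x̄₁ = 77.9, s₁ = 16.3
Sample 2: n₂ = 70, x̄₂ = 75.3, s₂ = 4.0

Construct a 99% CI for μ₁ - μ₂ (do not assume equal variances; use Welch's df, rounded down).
(-2.99, 8.19)

Difference: x̄₁ - x̄₂ = 2.60
SE = √(s₁²/n₁ + s₂²/n₂) = √(16.3²/63 + 4.0²/70) = 2.1085
df = 68.72 → 68 (Welch–Satterthwaite, rounded down)
t* = 2.650

CI: 2.60 ± 2.650 · 2.1085 = 2.60 ± 5.59 = (-2.99, 8.19)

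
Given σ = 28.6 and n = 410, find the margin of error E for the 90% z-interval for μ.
Margin of error = 2.32

Margin of error = z* · σ/√n
= 1.645 · 28.6/√410
= 1.645 · 28.6/20.2485
= 2.32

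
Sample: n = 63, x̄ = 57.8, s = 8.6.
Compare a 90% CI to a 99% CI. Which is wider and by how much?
99% CI is wider by 2.14

df = 62
90% CI: t* = 1.670, (55.99, 59.61), width = 2 · t* · s/√n = 3.62
99% CI: t* = 2.657, (54.92, 60.68), width = 2 · t* · s/√n = 5.76

The 99% CI is wider by 5.76 - 3.62 = 2.14.
Higher confidence requires a wider interval.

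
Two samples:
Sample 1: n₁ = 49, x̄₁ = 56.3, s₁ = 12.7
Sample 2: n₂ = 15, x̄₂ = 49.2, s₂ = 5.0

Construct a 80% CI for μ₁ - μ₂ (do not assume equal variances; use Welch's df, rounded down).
(4.21, 9.99)

Difference: x̄₁ - x̄₂ = 7.10
SE = √(s₁²/n₁ + s₂²/n₂) = √(12.7²/49 + 5.0²/15) = 2.2267
df = 57.96 → 57 (Welch–Satterthwaite, rounded down)
t* = 1.297

CI: 7.10 ± 1.297 · 2.2267 = 7.10 ± 2.89 = (4.21, 9.99)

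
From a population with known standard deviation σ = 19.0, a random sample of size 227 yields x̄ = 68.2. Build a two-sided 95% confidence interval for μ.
(65.73, 70.67)

z-interval (σ known):
z* = 1.960 for 95% confidence

Margin of error = z* · σ/√n = 1.960 · 19.0/√227 = 2.47

CI: (68.2 - 2.47, 68.2 + 2.47) = (65.73, 70.67)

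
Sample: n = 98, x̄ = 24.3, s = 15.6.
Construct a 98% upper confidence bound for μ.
μ ≤ 27.58

Upper bound (one-sided):
t* = 2.082 (one-sided for 98%)
Upper bound = x̄ + t* · s/√n = 24.3 + 2.082 · 15.6/√98 = 27.58

We are 98% confident that μ ≤ 27.58.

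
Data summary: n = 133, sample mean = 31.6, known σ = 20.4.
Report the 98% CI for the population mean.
(27.49, 35.71)

z-interval (σ known):
z* = 2.326 for 98% confidence

Margin of error = z* · σ/√n = 2.326 · 20.4/√133 = 4.11

CI: (31.6 - 4.11, 31.6 + 4.11) = (27.49, 35.71)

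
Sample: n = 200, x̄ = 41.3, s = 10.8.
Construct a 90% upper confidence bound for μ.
μ ≤ 42.28

Upper bound (one-sided):
t* = 1.286 (one-sided for 90%)
Upper bound = x̄ + t* · s/√n = 41.3 + 1.286 · 10.8/√200 = 42.28

We are 90% confident that μ ≤ 42.28.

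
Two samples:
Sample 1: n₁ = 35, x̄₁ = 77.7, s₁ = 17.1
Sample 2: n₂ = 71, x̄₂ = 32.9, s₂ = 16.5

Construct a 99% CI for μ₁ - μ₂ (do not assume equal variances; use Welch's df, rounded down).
(35.53, 54.07)

Difference: x̄₁ - x̄₂ = 44.80
SE = √(s₁²/n₁ + s₂²/n₂) = √(17.1²/35 + 16.5²/71) = 3.4913
df = 65.65 → 65 (Welch–Satterthwaite, rounded down)
t* = 2.654

CI: 44.80 ± 2.654 · 3.4913 = 44.80 ± 9.27 = (35.53, 54.07)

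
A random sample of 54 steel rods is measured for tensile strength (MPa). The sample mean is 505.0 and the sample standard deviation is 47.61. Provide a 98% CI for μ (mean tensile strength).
(489.46, 520.54)

t-interval (σ unknown):
df = n - 1 = 53
t* = 2.399 for 98% confidence

Margin of error = t* · s/√n = 2.399 · 47.61/√54 = 15.54

CI: (489.46, 520.54)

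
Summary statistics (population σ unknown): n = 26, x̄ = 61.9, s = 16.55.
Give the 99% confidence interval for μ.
(52.85, 70.95)

t-interval (σ unknown):
df = n - 1 = 25
t* = 2.787 for 99% confidence

Margin of error = t* · s/√n = 2.787 · 16.55/√26 = 9.05

CI: (52.85, 70.95)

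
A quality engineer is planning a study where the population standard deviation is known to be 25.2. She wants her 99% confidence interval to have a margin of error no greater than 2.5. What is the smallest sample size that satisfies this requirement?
n ≥ 675

For margin E ≤ 2.5:
n ≥ (z* · σ / E)²
n ≥ (2.576 · 25.2 / 2.5)²
n ≥ 674.24

Minimum n = 675 (rounding up)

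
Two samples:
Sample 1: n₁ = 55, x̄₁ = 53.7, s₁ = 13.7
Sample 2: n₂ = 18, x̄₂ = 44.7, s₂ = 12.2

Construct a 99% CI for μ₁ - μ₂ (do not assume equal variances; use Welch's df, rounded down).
(-0.36, 18.36)

Difference: x̄₁ - x̄₂ = 9.00
SE = √(s₁²/n₁ + s₂²/n₂) = √(13.7²/55 + 12.2²/18) = 3.4178
df = 32.20 → 32 (Welch–Satterthwaite, rounded down)
t* = 2.738

CI: 9.00 ± 2.738 · 3.4178 = 9.00 ± 9.36 = (-0.36, 18.36)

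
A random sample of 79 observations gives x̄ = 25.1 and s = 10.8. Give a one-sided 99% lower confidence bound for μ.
μ ≥ 22.21

Lower bound (one-sided):
t* = 2.375 (one-sided for 99%)
Lower bound = x̄ - t* · s/√n = 25.1 - 2.375 · 10.8/√79 = 22.21

We are 99% confident that μ ≥ 22.21.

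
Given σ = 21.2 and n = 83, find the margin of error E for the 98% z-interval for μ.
Margin of error = 5.41

Margin of error = z* · σ/√n
= 2.326 · 21.2/√83
= 2.326 · 21.2/9.1104
= 5.41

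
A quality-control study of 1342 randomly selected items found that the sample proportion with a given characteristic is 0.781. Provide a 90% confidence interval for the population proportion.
(0.762, 0.800)

Proportion CI:
SE = √(p̂(1-p̂)/n) = √(0.781 · 0.219 / 1342) = 0.01129

z* = 1.645
Margin = z* · SE = 1.645 · 0.01129 = 0.0186

CI: 0.781 ± 0.0186 = (0.762, 0.800)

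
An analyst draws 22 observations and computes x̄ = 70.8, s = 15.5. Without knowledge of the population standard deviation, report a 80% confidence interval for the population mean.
(66.43, 75.17)

t-interval (σ unknown):
df = n - 1 = 21
t* = 1.323 for 80% confidence

Margin of error = t* · s/√n = 1.323 · 15.5/√22 = 4.37

CI: (66.43, 75.17)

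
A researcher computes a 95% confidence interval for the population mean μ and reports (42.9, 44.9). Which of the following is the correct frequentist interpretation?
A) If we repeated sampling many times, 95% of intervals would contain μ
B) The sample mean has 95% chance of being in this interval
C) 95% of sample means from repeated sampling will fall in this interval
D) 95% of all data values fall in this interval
A

A) Correct — this is the frequentist long-run coverage interpretation.
B) Wrong — x̄ is observed and sits in the interval by construction.
C) Wrong — coverage applies to intervals containing μ, not to future x̄ values.
D) Wrong — a CI is about the parameter μ, not individual data values.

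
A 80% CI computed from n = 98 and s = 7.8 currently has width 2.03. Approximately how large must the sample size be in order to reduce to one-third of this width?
n ≈ 882

CI width ∝ 1/√n
To reduce width by factor 3, need √n to grow by 3 → need 3² = 9 times as many samples.

Current: n = 98, width = 2.03
New: n = 882, width ≈ 0.67

Width reduced by factor of 2.03/0.67 = 3.03.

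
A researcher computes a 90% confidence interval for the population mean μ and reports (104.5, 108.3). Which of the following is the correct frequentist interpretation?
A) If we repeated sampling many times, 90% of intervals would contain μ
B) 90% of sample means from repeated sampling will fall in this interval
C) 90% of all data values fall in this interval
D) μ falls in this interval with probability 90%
A

A) Correct — this is the frequentist long-run coverage interpretation.
B) Wrong — coverage applies to intervals containing μ, not to future x̄ values.
C) Wrong — a CI is about the parameter μ, not individual data values.
D) Wrong — μ is fixed; the randomness lives in the interval, not in μ.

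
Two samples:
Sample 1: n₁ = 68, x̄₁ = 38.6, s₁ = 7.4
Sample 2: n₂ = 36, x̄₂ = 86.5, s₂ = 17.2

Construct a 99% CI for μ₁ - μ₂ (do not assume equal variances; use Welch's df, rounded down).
(-56.01, -39.79)

Difference: x̄₁ - x̄₂ = -47.90
SE = √(s₁²/n₁ + s₂²/n₂) = √(7.4²/68 + 17.2²/36) = 3.0038
df = 41.99 → 41 (Welch–Satterthwaite, rounded down)
t* = 2.701

CI: -47.90 ± 2.701 · 3.0038 = -47.90 ± 8.11 = (-56.01, -39.79)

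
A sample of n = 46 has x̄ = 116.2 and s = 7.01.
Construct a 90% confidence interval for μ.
(114.46, 117.94)

t-interval (σ unknown):
df = n - 1 = 45
t* = 1.679 for 90% confidence

Margin of error = t* · s/√n = 1.679 · 7.01/√46 = 1.74

CI: (114.46, 117.94)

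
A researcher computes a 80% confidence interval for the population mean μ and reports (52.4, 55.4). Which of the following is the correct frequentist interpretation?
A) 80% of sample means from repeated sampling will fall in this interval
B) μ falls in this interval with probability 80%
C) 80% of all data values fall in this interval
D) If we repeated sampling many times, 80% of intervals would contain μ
D

A) Wrong — coverage applies to intervals containing μ, not to future x̄ values.
B) Wrong — μ is fixed; the randomness lives in the interval, not in μ.
C) Wrong — a CI is about the parameter μ, not individual data values.
D) Correct — this is the frequentist long-run coverage interpretation.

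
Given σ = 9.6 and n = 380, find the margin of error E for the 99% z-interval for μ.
Margin of error = 1.27

Margin of error = z* · σ/√n
= 2.576 · 9.6/√380
= 2.576 · 9.6/19.4936
= 1.27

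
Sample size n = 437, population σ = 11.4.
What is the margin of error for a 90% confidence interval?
Margin of error = 0.90

Margin of error = z* · σ/√n
= 1.645 · 11.4/√437
= 1.645 · 11.4/20.9045
= 0.90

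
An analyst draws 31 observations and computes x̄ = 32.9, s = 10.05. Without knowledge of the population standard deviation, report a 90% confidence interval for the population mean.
(29.84, 35.96)

t-interval (σ unknown):
df = n - 1 = 30
t* = 1.697 for 90% confidence

Margin of error = t* · s/√n = 1.697 · 10.05/√31 = 3.06

CI: (29.84, 35.96)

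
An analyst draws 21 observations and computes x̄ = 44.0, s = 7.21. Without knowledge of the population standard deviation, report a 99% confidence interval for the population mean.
(39.52, 48.48)

t-interval (σ unknown):
df = n - 1 = 20
t* = 2.845 for 99% confidence

Margin of error = t* · s/√n = 2.845 · 7.21/√21 = 4.48

CI: (39.52, 48.48)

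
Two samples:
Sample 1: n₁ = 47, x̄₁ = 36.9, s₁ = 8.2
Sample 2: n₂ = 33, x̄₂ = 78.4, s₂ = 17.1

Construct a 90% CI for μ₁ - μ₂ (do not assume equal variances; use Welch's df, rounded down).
(-46.90, -36.10)

Difference: x̄₁ - x̄₂ = -41.50
SE = √(s₁²/n₁ + s₂²/n₂) = √(8.2²/47 + 17.1²/33) = 3.2080
df = 42.40 → 42 (Welch–Satterthwaite, rounded down)
t* = 1.682

CI: -41.50 ± 1.682 · 3.2080 = -41.50 ± 5.40 = (-46.90, -36.10)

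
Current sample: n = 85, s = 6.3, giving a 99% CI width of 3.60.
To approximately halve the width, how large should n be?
n ≈ 340

CI width ∝ 1/√n
To reduce width by factor 2, need √n to grow by 2 → need 2² = 4 times as many samples.

Current: n = 85, width = 3.60
New: n = 340, width ≈ 1.77

Width reduced by factor of 3.60/1.77 = 2.03.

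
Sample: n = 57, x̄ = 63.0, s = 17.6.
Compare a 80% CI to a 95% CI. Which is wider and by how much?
95% CI is wider by 3.29

df = 56
80% CI: t* = 1.297, (59.98, 66.02), width = 2 · t* · s/√n = 6.05
95% CI: t* = 2.003, (58.33, 67.67), width = 2 · t* · s/√n = 9.34

The 95% CI is wider by 9.34 - 6.05 = 3.29.
Higher confidence requires a wider interval.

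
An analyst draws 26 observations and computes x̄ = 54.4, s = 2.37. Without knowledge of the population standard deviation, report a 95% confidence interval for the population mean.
(53.44, 55.36)

t-interval (σ unknown):
df = n - 1 = 25
t* = 2.060 for 95% confidence

Margin of error = t* · s/√n = 2.060 · 2.37/√26 = 0.96

CI: (53.44, 55.36)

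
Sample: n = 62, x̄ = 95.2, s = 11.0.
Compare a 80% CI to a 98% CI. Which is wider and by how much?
98% CI is wider by 3.05

df = 61
80% CI: t* = 1.296, (93.39, 97.01), width = 2 · t* · s/√n = 3.62
98% CI: t* = 2.389, (91.86, 98.54), width = 2 · t* · s/√n = 6.67

The 98% CI is wider by 6.67 - 3.62 = 3.05.
Higher confidence requires a wider interval.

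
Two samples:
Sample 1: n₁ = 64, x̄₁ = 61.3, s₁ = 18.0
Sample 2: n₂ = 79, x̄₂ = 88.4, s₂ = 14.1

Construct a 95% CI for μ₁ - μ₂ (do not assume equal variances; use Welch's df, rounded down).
(-32.55, -21.65)

Difference: x̄₁ - x̄₂ = -27.10
SE = √(s₁²/n₁ + s₂²/n₂) = √(18.0²/64 + 14.1²/79) = 2.7530
df = 117.71 → 117 (Welch–Satterthwaite, rounded down)
t* = 1.980

CI: -27.10 ± 1.980 · 2.7530 = -27.10 ± 5.45 = (-32.55, -21.65)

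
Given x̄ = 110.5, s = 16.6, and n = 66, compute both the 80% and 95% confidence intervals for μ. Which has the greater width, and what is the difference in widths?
95% CI is wider by 2.87

df = 65
80% CI: t* = 1.295, (107.85, 113.15), width = 2 · t* · s/√n = 5.29
95% CI: t* = 1.997, (106.42, 114.58), width = 2 · t* · s/√n = 8.16

The 95% CI is wider by 8.16 - 5.29 = 2.87.
Higher confidence requires a wider interval.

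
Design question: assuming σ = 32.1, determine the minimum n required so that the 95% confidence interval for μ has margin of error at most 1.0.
n ≥ 3959

For margin E ≤ 1.0:
n ≥ (z* · σ / E)²
n ≥ (1.960 · 32.1 / 1.0)²
n ≥ 3958.42

Minimum n = 3959 (rounding up)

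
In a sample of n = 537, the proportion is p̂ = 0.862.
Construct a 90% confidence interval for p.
(0.838, 0.886)

Proportion CI:
SE = √(p̂(1-p̂)/n) = √(0.862 · 0.138 / 537) = 0.01488

z* = 1.645
Margin = z* · SE = 1.645 · 0.01488 = 0.0245

CI: 0.862 ± 0.0245 = (0.838, 0.886)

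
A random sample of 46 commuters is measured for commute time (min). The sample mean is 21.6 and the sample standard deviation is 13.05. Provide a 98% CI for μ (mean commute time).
(16.96, 26.24)

t-interval (σ unknown):
df = n - 1 = 45
t* = 2.412 for 98% confidence

Margin of error = t* · s/√n = 2.412 · 13.05/√46 = 4.64

CI: (16.96, 26.24)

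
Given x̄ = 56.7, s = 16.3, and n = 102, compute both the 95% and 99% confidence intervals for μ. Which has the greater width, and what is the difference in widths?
99% CI is wider by 2.07

df = 101
95% CI: t* = 1.984, (53.50, 59.90), width = 2 · t* · s/√n = 6.40
99% CI: t* = 2.625, (52.46, 60.94), width = 2 · t* · s/√n = 8.47

The 99% CI is wider by 8.47 - 6.40 = 2.07.
Higher confidence requires a wider interval.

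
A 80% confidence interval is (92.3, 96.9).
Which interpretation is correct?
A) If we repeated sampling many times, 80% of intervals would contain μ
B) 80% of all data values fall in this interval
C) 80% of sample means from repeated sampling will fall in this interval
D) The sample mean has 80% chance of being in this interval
A

A) Correct — this is the frequentist long-run coverage interpretation.
B) Wrong — a CI is about the parameter μ, not individual data values.
C) Wrong — coverage applies to intervals containing μ, not to future x̄ values.
D) Wrong — x̄ is observed and sits in the interval by construction.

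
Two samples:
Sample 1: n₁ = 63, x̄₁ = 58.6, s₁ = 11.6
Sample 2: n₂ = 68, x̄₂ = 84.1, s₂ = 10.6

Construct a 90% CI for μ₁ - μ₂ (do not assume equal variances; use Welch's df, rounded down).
(-28.73, -22.27)

Difference: x̄₁ - x̄₂ = -25.50
SE = √(s₁²/n₁ + s₂²/n₂) = √(11.6²/63 + 10.6²/68) = 1.9463
df = 125.52 → 125 (Welch–Satterthwaite, rounded down)
t* = 1.657

CI: -25.50 ± 1.657 · 1.9463 = -25.50 ± 3.23 = (-28.73, -22.27)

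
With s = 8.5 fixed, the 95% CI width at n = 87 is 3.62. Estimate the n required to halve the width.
n ≈ 348

CI width ∝ 1/√n
To reduce width by factor 2, need √n to grow by 2 → need 2² = 4 times as many samples.

Current: n = 87, width = 3.62
New: n = 348, width ≈ 1.79

Width reduced by factor of 3.62/1.79 = 2.02.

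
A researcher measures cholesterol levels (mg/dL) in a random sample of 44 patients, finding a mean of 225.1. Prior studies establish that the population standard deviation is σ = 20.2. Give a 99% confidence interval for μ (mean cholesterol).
(217.26, 232.94)

z-interval (σ known):
z* = 2.576 for 99% confidence

Margin of error = z* · σ/√n = 2.576 · 20.2/√44 = 7.84

CI: (225.1 - 7.84, 225.1 + 7.84) = (217.26, 232.94)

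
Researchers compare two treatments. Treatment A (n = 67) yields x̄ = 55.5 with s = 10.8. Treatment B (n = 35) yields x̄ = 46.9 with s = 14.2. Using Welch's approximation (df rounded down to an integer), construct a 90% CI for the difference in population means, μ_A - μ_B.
(4.02, 13.18)

Difference: x̄₁ - x̄₂ = 8.60
SE = √(s₁²/n₁ + s₂²/n₂) = √(10.8²/67 + 14.2²/35) = 2.7390
df = 55.06 → 55 (Welch–Satterthwaite, rounded down)
t* = 1.673

CI: 8.60 ± 1.673 · 2.7390 = 8.60 ± 4.58 = (4.02, 13.18)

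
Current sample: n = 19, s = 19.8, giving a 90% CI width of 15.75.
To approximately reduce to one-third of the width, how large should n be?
n ≈ 171

CI width ∝ 1/√n
To reduce width by factor 3, need √n to grow by 3 → need 3² = 9 times as many samples.

Current: n = 19, width = 15.75
New: n = 171, width ≈ 5.01

Width reduced by factor of 15.75/5.01 = 3.14.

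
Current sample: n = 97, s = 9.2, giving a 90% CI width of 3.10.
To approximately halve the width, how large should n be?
n ≈ 388

CI width ∝ 1/√n
To reduce width by factor 2, need √n to grow by 2 → need 2² = 4 times as many samples.

Current: n = 97, width = 3.10
New: n = 388, width ≈ 1.54

Width reduced by factor of 3.10/1.54 = 2.01.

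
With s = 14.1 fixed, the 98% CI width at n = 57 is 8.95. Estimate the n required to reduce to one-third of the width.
n ≈ 513

CI width ∝ 1/√n
To reduce width by factor 3, need √n to grow by 3 → need 3² = 9 times as many samples.

Current: n = 57, width = 8.95
New: n = 513, width ≈ 2.91

Width reduced by factor of 8.95/2.91 = 3.08.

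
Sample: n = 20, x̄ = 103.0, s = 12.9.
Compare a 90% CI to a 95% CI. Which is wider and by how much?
95% CI is wider by 2.10

df = 19
90% CI: t* = 1.729, (98.01, 107.99), width = 2 · t* · s/√n = 9.97
95% CI: t* = 2.093, (96.96, 109.04), width = 2 · t* · s/√n = 12.07

The 95% CI is wider by 12.07 - 9.97 = 2.10.
Higher confidence requires a wider interval.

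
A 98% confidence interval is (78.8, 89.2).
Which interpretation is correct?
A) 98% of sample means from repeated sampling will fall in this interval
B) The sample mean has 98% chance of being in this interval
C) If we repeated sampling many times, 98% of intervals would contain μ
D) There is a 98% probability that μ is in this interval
C

A) Wrong — coverage applies to intervals containing μ, not to future x̄ values.
B) Wrong — x̄ is observed and sits in the interval by construction.
C) Correct — this is the frequentist long-run coverage interpretation.
D) Wrong — μ is fixed; the randomness lives in the interval, not in μ.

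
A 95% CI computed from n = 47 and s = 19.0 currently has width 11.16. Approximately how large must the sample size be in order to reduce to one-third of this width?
n ≈ 423

CI width ∝ 1/√n
To reduce width by factor 3, need √n to grow by 3 → need 3² = 9 times as many samples.

Current: n = 47, width = 11.16
New: n = 423, width ≈ 3.63

Width reduced by factor of 11.16/3.63 = 3.07.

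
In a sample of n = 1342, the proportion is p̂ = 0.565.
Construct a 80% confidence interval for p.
(0.548, 0.582)

Proportion CI:
SE = √(p̂(1-p̂)/n) = √(0.565 · 0.435 / 1342) = 0.01353

z* = 1.282
Margin = z* · SE = 1.282 · 0.01353 = 0.0173

CI: 0.565 ± 0.0173 = (0.548, 0.582)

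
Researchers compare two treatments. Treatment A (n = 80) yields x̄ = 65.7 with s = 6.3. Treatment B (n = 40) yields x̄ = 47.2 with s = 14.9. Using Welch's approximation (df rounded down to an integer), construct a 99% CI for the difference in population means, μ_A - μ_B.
(11.89, 25.11)

Difference: x̄₁ - x̄₂ = 18.50
SE = √(s₁²/n₁ + s₂²/n₂) = √(6.3²/80 + 14.9²/40) = 2.4589
df = 46.10 → 46 (Welch–Satterthwaite, rounded down)
t* = 2.687

CI: 18.50 ± 2.687 · 2.4589 = 18.50 ± 6.61 = (11.89, 25.11)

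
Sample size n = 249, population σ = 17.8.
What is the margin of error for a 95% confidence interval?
Margin of error = 2.21

Margin of error = z* · σ/√n
= 1.960 · 17.8/√249
= 1.960 · 17.8/15.7797
= 2.21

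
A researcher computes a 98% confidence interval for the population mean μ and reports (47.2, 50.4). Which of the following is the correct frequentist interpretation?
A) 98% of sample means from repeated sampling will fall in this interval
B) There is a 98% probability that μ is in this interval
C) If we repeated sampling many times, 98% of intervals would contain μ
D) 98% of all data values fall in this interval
C

A) Wrong — coverage applies to intervals containing μ, not to future x̄ values.
B) Wrong — μ is fixed; the randomness lives in the interval, not in μ.
C) Correct — this is the frequentist long-run coverage interpretation.
D) Wrong — a CI is about the parameter μ, not individual data values.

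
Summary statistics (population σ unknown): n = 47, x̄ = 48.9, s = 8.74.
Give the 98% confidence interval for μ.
(45.83, 51.97)

t-interval (σ unknown):
df = n - 1 = 46
t* = 2.410 for 98% confidence

Margin of error = t* · s/√n = 2.410 · 8.74/√47 = 3.07

CI: (45.83, 51.97)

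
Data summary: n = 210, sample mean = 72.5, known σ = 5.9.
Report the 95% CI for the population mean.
(71.70, 73.30)

z-interval (σ known):
z* = 1.960 for 95% confidence

Margin of error = z* · σ/√n = 1.960 · 5.9/√210 = 0.80

CI: (72.5 - 0.80, 72.5 + 0.80) = (71.70, 73.30)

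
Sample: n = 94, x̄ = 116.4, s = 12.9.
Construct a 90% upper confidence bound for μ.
μ ≤ 118.12

Upper bound (one-sided):
t* = 1.291 (one-sided for 90%)
Upper bound = x̄ + t* · s/√n = 116.4 + 1.291 · 12.9/√94 = 118.12

We are 90% confident that μ ≤ 118.12.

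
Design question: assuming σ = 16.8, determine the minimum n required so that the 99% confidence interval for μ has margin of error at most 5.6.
n ≥ 60

For margin E ≤ 5.6:
n ≥ (z* · σ / E)²
n ≥ (2.576 · 16.8 / 5.6)²
n ≥ 59.72

Minimum n = 60 (rounding up)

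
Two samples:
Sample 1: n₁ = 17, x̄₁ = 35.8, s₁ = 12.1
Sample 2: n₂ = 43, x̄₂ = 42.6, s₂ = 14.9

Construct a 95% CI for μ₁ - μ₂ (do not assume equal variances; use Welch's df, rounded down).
(-14.33, 0.73)

Difference: x̄₁ - x̄₂ = -6.80
SE = √(s₁²/n₁ + s₂²/n₂) = √(12.1²/17 + 14.9²/43) = 3.7115
df = 36.00 → 36 (Welch–Satterthwaite, rounded down)
t* = 2.028

CI: -6.80 ± 2.028 · 3.7115 = -6.80 ± 7.53 = (-14.33, 0.73)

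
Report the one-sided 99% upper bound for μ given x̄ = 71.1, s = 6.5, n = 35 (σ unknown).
μ ≤ 73.78

Upper bound (one-sided):
t* = 2.441 (one-sided for 99%)
Upper bound = x̄ + t* · s/√n = 71.1 + 2.441 · 6.5/√35 = 73.78

We are 99% confident that μ ≤ 73.78.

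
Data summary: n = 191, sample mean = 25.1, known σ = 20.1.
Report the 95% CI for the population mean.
(22.25, 27.95)

z-interval (σ known):
z* = 1.960 for 95% confidence

Margin of error = z* · σ/√n = 1.960 · 20.1/√191 = 2.85

CI: (25.1 - 2.85, 25.1 + 2.85) = (22.25, 27.95)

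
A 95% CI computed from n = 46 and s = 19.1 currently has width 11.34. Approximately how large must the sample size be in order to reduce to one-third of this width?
n ≈ 414

CI width ∝ 1/√n
To reduce width by factor 3, need √n to grow by 3 → need 3² = 9 times as many samples.

Current: n = 46, width = 11.34
New: n = 414, width ≈ 3.69

Width reduced by factor of 11.34/3.69 = 3.07.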